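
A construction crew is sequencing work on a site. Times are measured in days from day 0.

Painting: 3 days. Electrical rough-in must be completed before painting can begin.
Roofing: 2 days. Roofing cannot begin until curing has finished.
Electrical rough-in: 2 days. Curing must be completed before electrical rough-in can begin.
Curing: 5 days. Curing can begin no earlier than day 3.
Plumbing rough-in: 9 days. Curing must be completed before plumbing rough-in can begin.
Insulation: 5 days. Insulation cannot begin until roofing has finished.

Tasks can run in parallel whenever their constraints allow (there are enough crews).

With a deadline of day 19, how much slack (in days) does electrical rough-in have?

Curing cannot begin until its own release at day 3. It runs from day 3 to 3 + 5 = day 8.
After curing (finishes day 8), electrical rough-in can start at day 8 and finishes at day 10.

Working backward from the deadline:
Nothing follows painting; the deadline of day 19 is its only limit. It must start by 19 − 3 = day 16.
Electrical rough-in has to be done before painting (must start by day 16). That means finishing by day 16, i.e. starting by 16 − 2 = day 14.
So electrical rough-in can start as early as day 8 and as late as day 14, giving 14 − 8 = 6 days of slack.

6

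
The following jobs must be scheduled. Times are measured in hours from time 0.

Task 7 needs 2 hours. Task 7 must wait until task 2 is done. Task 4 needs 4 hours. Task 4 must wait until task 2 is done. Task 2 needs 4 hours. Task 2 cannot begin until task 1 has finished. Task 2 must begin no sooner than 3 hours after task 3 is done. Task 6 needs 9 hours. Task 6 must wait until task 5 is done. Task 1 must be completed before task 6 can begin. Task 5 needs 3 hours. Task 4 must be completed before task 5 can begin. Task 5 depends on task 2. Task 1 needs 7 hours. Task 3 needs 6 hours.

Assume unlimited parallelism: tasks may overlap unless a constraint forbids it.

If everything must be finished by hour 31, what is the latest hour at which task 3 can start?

2

Nothing follows task 6; the deadline of hour 31 is its only limit. It must start by 31 − 9 = hour 22.
Task 5 has to be done before task 6 (must start by hour 22). That means finishing by hour 22, i.e. starting by 22 − 3 = hour 19.
Since task 5 (must start by hour 19) depends on it, task 4 must finish by hour 19. Backing off its 4-hour duration gives a latest start of hour 15.
Task 7 must finish by hour 31; it takes 2 hours, so it must start by 31 − 2 = hour 29.
Task 2 feeds task 4 (must start by hour 15); task 5 (must start by hour 19); task 7 (must start by hour 29). Taking the minimum, task 2 must finish by hour 15 and start by 15 − 4 = hour 11.
Since task 2 (must start by hour 11, minus 3-hour gap → hour 8) depends on it, task 3 must finish by hour 8. Backing off its 6-hour duration gives a latest start of hour 2.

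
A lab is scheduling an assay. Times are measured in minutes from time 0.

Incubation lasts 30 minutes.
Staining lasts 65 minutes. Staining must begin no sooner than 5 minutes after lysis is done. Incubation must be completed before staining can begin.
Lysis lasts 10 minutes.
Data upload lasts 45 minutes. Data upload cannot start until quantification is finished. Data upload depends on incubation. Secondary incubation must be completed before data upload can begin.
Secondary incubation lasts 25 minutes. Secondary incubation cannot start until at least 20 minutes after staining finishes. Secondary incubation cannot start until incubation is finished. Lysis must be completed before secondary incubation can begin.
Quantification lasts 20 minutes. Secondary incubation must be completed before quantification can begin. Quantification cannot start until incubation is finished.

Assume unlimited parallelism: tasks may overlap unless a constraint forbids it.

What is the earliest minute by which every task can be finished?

205

Incubation has no prerequisites, so it starts at minute 0 and finishes at minute 30.
Nothing blocks lysis, so it runs from minute 0 to minute 10.
Staining cannot start until lysis (finishes minute 10, plus 5-minute gap → minute 15); incubation (finishes minute 30). The controlling bound is minute 30, so staining finishes at 30 + 65 = minute 95.
Secondary incubation cannot start until staining (finishes minute 95, plus 20-minute gap → minute 115); incubation (finishes minute 30); lysis (finishes minute 10). The controlling bound is minute 115, so secondary incubation finishes at 115 + 25 = minute 140.
Quantification has to wait for secondary incubation (finishes minute 140); incubation (finishes minute 30). The latest of these is minute 140, so quantification runs minute 140 to 140 + 20 = minute 160.
Data upload cannot start until quantification (finishes minute 160); incubation (finishes minute 30); secondary incubation (finishes minute 140). The controlling bound is minute 160, so data upload finishes at 160 + 45 = minute 205.
All tasks are finished once the last one completes. Finish times: Lysis at 10, Incubation at 30, Staining at 95, Secondary incubation at 140, Quantification at 160, Data upload at 205. The latest is minute 205.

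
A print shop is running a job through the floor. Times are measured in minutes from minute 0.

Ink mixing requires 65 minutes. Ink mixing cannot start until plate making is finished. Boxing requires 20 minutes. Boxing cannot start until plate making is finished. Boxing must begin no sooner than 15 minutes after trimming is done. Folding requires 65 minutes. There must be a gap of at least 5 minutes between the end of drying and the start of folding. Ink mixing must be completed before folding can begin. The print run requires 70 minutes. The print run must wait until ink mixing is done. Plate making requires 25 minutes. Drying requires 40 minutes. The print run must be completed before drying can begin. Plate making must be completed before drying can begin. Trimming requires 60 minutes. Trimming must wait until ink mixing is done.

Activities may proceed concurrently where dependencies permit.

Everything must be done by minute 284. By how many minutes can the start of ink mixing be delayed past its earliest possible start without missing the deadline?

14

Plate making can start immediately at minute 0; it finishes at minute 25.
After plate making (finishes minute 25), ink mixing can start at minute 25 and finishes at minute 90.

Working backward from the deadline:
Folding has no dependents, so it just needs to finish by minute 284. Starting by 284 − 65 = minute 219 achieves that.
Drying has to be done before folding (must start by minute 219, minus 5-minute gap → minute 214). That means finishing by minute 214, i.e. starting by 214 − 40 = minute 174.
Since drying (must start by minute 174) depends on it, the print run must finish by minute 174. Backing off its 70-minute duration gives a latest start of minute 104.
To finish by minute 284, boxing (duration 20) must start no later than minute 264.
Trimming feeds into boxing (must start by minute 264, minus 15-minute gap → minute 249); so trimming must finish by minute 249 and therefore start by minute 189.
Ink mixing feeds the print run (must start by minute 104); trimming (must start by minute 189); folding (must start by minute 219). Taking the minimum, ink mixing must finish by minute 104 and start by 104 − 65 = minute 39.
So ink mixing can start as early as minute 25 and as late as minute 39, giving 39 − 25 = 14 minutes of slack.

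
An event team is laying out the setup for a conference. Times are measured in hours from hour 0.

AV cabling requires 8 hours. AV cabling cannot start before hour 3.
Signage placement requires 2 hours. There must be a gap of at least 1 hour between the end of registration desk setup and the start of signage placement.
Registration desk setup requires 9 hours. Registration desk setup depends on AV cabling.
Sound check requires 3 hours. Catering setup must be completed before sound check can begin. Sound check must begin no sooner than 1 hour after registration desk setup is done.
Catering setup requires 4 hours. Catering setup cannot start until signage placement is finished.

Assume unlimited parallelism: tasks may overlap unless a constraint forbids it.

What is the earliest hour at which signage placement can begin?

21

After its own release at hour 3, AV cabling can start at hour 3 and finishes at hour 11.
After AV cabling (finishes hour 11), registration desk setup can start at hour 11 and finishes at hour 20.
Signage placement waits on registration desk setup (finishes hour 20, plus 1-hour gap → hour 21), so the earliest it can start is hour 21.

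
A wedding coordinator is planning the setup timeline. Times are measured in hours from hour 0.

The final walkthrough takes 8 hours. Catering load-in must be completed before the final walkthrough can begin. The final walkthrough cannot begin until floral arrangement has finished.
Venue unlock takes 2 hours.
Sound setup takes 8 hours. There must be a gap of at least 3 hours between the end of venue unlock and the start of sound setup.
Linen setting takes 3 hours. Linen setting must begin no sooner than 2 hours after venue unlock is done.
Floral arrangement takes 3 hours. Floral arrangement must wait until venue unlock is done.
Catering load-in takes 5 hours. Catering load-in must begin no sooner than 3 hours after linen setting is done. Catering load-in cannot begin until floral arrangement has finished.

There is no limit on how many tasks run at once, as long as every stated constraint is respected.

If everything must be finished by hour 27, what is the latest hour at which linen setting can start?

8

The final walkthrough must finish by hour 27; it takes 8 hours, so it must start by 27 − 8 = hour 19.
Catering load-in has to be done before the final walkthrough (must start by hour 19). That means finishing by hour 19, i.e. starting by 19 − 5 = hour 14.
Linen setting must finish before catering load-in (must start by hour 14, minus 3-hour gap → hour 11). With a 3-hour duration, linen setting must start by 11 − 3 = hour 8.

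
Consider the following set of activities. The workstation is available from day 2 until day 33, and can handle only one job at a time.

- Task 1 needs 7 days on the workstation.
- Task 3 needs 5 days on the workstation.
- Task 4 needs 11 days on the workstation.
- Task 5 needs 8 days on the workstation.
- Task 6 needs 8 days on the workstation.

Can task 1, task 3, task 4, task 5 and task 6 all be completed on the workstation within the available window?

No

The workstation window is 33 − 2 = 31 days.
Running back to back, the jobs need 7 + 5 + 11 + 8 + 8 = 39 days on the workstation.
Since 39 > 31, they cannot all fit.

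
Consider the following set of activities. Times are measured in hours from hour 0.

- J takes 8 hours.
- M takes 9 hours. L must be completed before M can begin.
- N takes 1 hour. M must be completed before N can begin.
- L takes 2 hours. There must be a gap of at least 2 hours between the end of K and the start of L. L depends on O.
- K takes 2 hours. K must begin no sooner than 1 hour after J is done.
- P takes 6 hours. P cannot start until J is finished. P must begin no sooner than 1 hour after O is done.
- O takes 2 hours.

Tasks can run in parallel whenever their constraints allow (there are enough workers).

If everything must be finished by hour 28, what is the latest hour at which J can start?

N has no dependents, so it just needs to finish by hour 28. Starting by 28 − 1 = hour 27 achieves that.
Since N (must start by hour 27) depends on it, M must finish by hour 27. Backing off its 9-hour duration gives a latest start of hour 18.
L feeds into M (must start by hour 18); so L must finish by hour 18 and therefore start by hour 16.
K has to be done before L (must start by hour 16, minus 2-hour gap → hour 14). That means finishing by hour 14, i.e. starting by 14 − 2 = hour 12.
P must finish by hour 28; it takes 6 hours, so it must start by 28 − 6 = hour 22.
J has several dependents: K (must start by hour 12, minus 1-hour gap → hour 11); P (must start by hour 22). The earliest of those limits is hour 11, so J must start by 11 − 8 = hour 3.

3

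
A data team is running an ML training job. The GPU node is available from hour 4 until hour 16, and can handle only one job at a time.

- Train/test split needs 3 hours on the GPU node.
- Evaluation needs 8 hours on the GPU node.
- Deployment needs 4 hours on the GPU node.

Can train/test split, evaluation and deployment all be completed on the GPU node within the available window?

No

The GPU node window is 16 − 4 = 12 hours.
Running back to back, the jobs need 3 + 8 + 4 = 15 hours on the GPU node.
Since 15 > 12, they cannot all fit.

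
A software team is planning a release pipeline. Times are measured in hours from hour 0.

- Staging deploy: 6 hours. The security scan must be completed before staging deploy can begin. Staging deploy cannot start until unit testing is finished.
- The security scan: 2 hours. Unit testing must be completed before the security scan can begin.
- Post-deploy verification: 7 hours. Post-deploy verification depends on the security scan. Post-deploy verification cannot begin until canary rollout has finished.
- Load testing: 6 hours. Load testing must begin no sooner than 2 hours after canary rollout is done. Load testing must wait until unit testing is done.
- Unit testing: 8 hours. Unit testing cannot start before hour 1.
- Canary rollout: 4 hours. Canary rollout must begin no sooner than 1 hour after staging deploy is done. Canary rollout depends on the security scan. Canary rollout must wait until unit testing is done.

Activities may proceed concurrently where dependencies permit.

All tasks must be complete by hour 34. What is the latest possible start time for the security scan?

13

Nothing follows load testing; the deadline of hour 34 is its only limit. It must start by 34 − 6 = hour 28.
Post-deploy verification has no dependents, so it just needs to finish by hour 34. Starting by 34 − 7 = hour 27 achieves that.
Canary rollout has several dependents: load testing (must start by hour 28, minus 2-hour gap → hour 26); post-deploy verification (must start by hour 27). The earliest of those limits is hour 26, so canary rollout must start by 26 − 4 = hour 22.
Since canary rollout (must start by hour 22, minus 1-hour gap → hour 21) depends on it, staging deploy must finish by hour 21. Backing off its 6-hour duration gives a latest start of hour 15.
The security scan feeds staging deploy (must start by hour 15); canary rollout (must start by hour 22); post-deploy verification (must start by hour 27). Taking the minimum, the security scan must finish by hour 15 and start by 15 − 2 = hour 13.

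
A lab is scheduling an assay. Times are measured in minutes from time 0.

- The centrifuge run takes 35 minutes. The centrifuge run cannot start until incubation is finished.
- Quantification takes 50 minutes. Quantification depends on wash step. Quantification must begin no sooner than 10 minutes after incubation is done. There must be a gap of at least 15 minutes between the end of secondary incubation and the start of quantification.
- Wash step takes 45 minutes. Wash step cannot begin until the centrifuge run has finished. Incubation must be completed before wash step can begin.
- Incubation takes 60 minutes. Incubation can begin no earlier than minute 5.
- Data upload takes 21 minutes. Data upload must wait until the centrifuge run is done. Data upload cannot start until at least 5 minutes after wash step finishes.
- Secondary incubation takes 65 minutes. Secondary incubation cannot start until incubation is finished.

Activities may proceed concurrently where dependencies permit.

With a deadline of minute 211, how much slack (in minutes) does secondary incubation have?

Incubation cannot begin until its own release at minute 5. It runs from minute 5 to 5 + 60 = minute 65.
Secondary incubation waits on incubation (finishes minute 65), so it starts at minute 65 and finishes at 65 + 65 = minute 130.

Working backward from the deadline:
Quantification has no dependents, so it just needs to finish by minute 211. Starting by 211 − 50 = minute 161 achieves that.
Secondary incubation has to be done before quantification (must start by minute 161, minus 15-minute gap → minute 146). That means finishing by minute 146, i.e. starting by 146 − 65 = minute 81.
So secondary incubation can start as early as minute 65 and as late as minute 81, giving 81 − 65 = 16 minutes of slack.

16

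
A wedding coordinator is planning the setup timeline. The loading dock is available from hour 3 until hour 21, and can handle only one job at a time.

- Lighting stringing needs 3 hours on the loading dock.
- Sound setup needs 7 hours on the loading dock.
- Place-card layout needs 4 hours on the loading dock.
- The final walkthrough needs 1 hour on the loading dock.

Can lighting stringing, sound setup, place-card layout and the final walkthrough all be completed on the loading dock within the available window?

The loading dock window is 21 − 3 = 18 hours.
Running back to back, the jobs need 3 + 7 + 4 + 1 = 15 hours on the loading dock.
Since 15 ≤ 18, they fit within the window.

Yes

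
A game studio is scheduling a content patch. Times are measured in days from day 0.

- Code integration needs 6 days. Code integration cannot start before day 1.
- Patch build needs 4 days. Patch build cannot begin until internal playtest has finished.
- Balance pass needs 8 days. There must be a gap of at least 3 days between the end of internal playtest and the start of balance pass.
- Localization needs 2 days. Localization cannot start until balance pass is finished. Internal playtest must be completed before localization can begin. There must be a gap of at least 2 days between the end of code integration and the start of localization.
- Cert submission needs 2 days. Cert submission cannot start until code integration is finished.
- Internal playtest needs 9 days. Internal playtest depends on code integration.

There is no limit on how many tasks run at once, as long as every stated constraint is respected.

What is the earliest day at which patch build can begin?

After its own release at day 1, code integration can start at day 1 and finishes at day 7.
Internal playtest waits on code integration (finishes day 7), so it starts at day 7 and finishes at 7 + 9 = day 16.
Patch build waits on internal playtest (finishes day 16), so the earliest it can start is day 16.

16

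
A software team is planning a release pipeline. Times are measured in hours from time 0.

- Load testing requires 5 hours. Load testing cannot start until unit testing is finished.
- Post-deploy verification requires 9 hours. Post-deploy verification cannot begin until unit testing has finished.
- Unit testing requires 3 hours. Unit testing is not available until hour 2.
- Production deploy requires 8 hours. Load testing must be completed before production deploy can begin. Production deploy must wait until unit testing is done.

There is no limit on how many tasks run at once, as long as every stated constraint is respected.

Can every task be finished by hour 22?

Unit testing cannot begin until its own release at hour 2. It runs from hour 2 to 2 + 3 = hour 5.
Post-deploy verification cannot begin until unit testing (finishes hour 5). It runs from hour 5 to 5 + 9 = hour 14.
After unit testing (finishes hour 5), load testing can start at hour 5 and finishes at hour 10.
Production deploy needs all of load testing (finishes hour 10); unit testing (finishes hour 5). That puts its earliest start at hour 10; it finishes at 10 + 8 = hour 18.
Every task is finished by hour 18, which is no later than the deadline of 22, so the schedule is feasible.

Yes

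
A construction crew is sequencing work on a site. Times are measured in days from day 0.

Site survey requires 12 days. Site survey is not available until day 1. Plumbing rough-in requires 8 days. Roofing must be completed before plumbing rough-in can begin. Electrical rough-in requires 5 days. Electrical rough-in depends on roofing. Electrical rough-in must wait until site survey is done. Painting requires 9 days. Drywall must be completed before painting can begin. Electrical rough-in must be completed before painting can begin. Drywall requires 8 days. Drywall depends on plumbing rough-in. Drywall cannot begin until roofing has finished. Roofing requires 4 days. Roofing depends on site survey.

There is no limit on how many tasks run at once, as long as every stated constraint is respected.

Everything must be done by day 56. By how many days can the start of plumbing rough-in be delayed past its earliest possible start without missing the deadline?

Site survey cannot begin until its own release at day 1. It runs from day 1 to 1 + 12 = day 13.
After site survey (finishes day 13), roofing can start at day 13 and finishes at day 17.
After roofing (finishes day 17), plumbing rough-in can start at day 17 and finishes at day 25.

Working backward from the deadline:
Nothing follows painting; the deadline of day 56 is its only limit. It must start by 56 − 9 = day 47.
Drywall must finish before painting (must start by day 47). With an 8-day duration, drywall must start by 47 − 8 = day 39.
Since drywall (must start by day 39) depends on it, plumbing rough-in must finish by day 39. Backing off its 8-day duration gives a latest start of day 31.
So plumbing rough-in can start as early as day 17 and as late as day 31, giving 31 − 17 = 14 days of slack.

14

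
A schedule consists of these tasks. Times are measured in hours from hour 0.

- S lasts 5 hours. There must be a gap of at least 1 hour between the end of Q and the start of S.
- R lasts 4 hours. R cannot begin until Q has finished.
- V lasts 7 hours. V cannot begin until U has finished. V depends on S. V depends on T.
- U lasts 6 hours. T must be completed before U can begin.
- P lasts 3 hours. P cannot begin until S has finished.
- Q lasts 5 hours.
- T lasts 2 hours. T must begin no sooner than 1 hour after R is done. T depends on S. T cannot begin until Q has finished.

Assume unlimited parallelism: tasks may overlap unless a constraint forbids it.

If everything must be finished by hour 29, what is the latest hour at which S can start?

9

Nothing follows V; the deadline of hour 29 is its only limit. It must start by 29 − 7 = hour 22.
U feeds into V (must start by hour 22); so U must finish by hour 22 and therefore start by hour 16.
T has several dependents: U (must start by hour 16); V (must start by hour 22). The earliest of those limits is hour 16, so T must start by 16 − 2 = hour 14.
P has no dependents, so it just needs to finish by hour 29. Starting by 29 − 3 = hour 26 achieves that.
S feeds P (must start by hour 26); T (must start by hour 14); V (must start by hour 22). Taking the minimum, S must finish by hour 14 and start by 14 − 5 = hour 9.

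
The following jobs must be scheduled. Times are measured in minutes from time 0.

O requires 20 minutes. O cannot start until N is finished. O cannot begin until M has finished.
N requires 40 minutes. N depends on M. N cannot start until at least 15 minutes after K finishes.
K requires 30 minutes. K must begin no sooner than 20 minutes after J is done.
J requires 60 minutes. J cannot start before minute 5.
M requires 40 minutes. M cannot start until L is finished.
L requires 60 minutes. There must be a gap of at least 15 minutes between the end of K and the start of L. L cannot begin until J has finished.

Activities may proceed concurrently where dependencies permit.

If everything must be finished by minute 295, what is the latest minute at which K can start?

Nothing follows O; the deadline of minute 295 is its only limit. It must start by 295 − 20 = minute 275.
N has to be done before O (must start by minute 275). That means finishing by minute 275, i.e. starting by 275 − 40 = minute 235.
M must finish in time for N (must start by minute 235); O (must start by minute 275). The tightest is minute 235, so M must start by 235 − 40 = minute 195.
L must finish before M (must start by minute 195). With a 60-minute duration, L must start by 195 − 60 = minute 135.
K feeds L (must start by minute 135, minus 15-minute gap → minute 120); N (must start by minute 235, minus 15-minute gap → minute 220). Taking the minimum, K must finish by minute 120 and start by 120 − 30 = minute 90.

90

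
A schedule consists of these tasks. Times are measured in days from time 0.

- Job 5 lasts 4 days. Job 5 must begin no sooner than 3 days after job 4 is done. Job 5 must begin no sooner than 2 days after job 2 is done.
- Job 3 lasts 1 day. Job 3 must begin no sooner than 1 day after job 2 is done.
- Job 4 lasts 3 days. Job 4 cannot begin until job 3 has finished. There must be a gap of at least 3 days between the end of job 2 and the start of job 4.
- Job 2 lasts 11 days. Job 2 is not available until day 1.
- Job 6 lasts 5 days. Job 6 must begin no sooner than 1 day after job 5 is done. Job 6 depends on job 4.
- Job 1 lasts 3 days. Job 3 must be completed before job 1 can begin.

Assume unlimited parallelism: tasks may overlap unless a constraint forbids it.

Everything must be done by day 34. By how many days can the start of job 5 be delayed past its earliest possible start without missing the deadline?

3

After its own release at day 1, job 2 can start at day 1 and finishes at day 12.
Job 3 waits on job 2 (finishes day 12, plus 1-day gap → day 13), so it starts at day 13 and finishes at 13 + 1 = day 14.
Job 4 cannot start until job 3 (finishes day 14); job 2 (finishes day 12, plus 3-day gap → day 15). The controlling bound is day 15, so job 4 finishes at 15 + 3 = day 18.
Job 5 cannot start until job 4 (finishes day 18, plus 3-day gap → day 21); job 2 (finishes day 12, plus 2-day gap → day 14). The controlling bound is day 21, so job 5 finishes at 21 + 4 = day 25.

Working backward from the deadline:
Job 6 must finish by day 34; it takes 5 days, so it must start by 34 − 5 = day 29.
Job 5 must finish before job 6 (must start by day 29, minus 1-day gap → day 28). With a 4-day duration, job 5 must start by 28 − 4 = day 24.
So job 5 can start as early as day 21 and as late as day 24, giving 24 − 21 = 3 days of slack.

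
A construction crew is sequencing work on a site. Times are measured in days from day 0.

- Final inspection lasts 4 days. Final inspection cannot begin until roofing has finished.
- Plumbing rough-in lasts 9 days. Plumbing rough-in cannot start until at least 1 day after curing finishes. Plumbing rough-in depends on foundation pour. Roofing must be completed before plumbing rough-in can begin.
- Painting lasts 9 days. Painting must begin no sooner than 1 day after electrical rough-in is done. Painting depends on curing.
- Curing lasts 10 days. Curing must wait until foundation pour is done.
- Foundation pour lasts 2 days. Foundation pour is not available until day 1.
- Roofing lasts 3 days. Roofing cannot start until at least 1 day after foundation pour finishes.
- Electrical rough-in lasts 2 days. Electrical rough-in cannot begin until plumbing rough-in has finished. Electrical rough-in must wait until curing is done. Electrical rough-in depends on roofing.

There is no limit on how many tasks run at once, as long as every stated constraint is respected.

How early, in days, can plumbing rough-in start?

After its own release at day 1, foundation pour can start at day 1 and finishes at day 3.
Roofing cannot begin until foundation pour (finishes day 3, plus 1-day gap → day 4). It runs from day 4 to 4 + 3 = day 7.
Curing waits on foundation pour (finishes day 3), so it starts at day 3 and finishes at 3 + 10 = day 13.
Plumbing rough-in waits on curing (finishes day 13, plus 1-day gap → day 14); foundation pour (finishes day 3); roofing (finishes day 7). The latest of these is day 14, which is the earliest plumbing rough-in can start.

14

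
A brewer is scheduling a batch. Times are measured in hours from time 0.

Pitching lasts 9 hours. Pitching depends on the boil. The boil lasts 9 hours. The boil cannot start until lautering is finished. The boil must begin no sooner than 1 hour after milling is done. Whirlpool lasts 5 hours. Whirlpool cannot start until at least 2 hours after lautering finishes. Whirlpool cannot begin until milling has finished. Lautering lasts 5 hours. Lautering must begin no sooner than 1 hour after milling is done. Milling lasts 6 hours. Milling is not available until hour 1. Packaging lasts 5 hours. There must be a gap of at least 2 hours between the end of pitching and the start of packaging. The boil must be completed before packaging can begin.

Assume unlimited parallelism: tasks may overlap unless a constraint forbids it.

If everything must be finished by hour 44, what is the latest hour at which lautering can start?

Packaging has no dependents, so it just needs to finish by hour 44. Starting by 44 − 5 = hour 39 achieves that.
Since packaging (must start by hour 39, minus 2-hour gap → hour 37) depends on it, pitching must finish by hour 37. Backing off its 9-hour duration gives a latest start of hour 28.
The boil feeds pitching (must start by hour 28); packaging (must start by hour 39). Taking the minimum, the boil must finish by hour 28 and start by 28 − 9 = hour 19.
To finish by hour 44, whirlpool (duration 5) must start no later than hour 39.
For lautering: the boil (must start by hour 19); whirlpool (must start by hour 39, minus 2-hour gap → hour 37). The most restrictive is hour 19; with a 5-hour duration, lautering must start by hour 14.

14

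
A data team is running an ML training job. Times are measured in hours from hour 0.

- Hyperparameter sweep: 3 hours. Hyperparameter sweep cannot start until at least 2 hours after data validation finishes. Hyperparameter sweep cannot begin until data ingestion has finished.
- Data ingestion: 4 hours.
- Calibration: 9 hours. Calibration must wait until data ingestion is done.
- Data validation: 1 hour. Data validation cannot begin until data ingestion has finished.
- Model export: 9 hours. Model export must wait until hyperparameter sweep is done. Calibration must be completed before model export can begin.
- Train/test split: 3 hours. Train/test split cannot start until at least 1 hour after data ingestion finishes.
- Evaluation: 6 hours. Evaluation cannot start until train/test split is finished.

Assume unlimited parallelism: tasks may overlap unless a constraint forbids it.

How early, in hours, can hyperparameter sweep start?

Nothing blocks data ingestion, so it runs from hour 0 to hour 4.
Data validation waits on data ingestion (finishes hour 4), so it starts at hour 4 and finishes at 4 + 1 = hour 5.
Hyperparameter sweep waits on data validation (finishes hour 5, plus 2-hour gap → hour 7); data ingestion (finishes hour 4). The latest of these is hour 7, which is the earliest hyperparameter sweep can start.

7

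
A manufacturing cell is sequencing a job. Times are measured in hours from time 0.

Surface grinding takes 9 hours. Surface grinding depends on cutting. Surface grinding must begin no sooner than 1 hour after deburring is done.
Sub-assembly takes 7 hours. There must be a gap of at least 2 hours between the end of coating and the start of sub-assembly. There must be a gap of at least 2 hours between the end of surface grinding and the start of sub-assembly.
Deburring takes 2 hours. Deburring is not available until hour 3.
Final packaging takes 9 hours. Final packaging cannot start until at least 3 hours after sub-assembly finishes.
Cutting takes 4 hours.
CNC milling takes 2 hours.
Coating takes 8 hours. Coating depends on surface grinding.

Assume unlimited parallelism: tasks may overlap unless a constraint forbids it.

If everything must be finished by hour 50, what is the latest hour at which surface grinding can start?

To finish by hour 50, final packaging (duration 9) must start no later than hour 41.
Sub-assembly has to be done before final packaging (must start by hour 41, minus 3-hour gap → hour 38). That means finishing by hour 38, i.e. starting by 38 − 7 = hour 31.
Coating has to be done before sub-assembly (must start by hour 31, minus 2-hour gap → hour 29). That means finishing by hour 29, i.e. starting by 29 − 8 = hour 21.
For surface grinding: coating (must start by hour 21); sub-assembly (must start by hour 31, minus 2-hour gap → hour 29). The most restrictive is hour 21; with a 9-hour duration, surface grinding must start by hour 12.

12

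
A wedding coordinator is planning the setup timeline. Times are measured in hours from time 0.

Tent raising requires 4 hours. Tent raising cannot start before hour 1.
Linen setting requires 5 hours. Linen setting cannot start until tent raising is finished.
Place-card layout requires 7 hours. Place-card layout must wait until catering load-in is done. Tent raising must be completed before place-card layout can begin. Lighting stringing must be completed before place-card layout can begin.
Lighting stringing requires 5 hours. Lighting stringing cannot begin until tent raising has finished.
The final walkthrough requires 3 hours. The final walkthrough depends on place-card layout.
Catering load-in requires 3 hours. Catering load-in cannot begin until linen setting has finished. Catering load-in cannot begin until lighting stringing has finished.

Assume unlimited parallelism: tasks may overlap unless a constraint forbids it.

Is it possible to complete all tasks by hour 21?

Tent raising cannot begin until its own release at hour 1. It runs from hour 1 to 1 + 4 = hour 5.
Lighting stringing cannot begin until tent raising (finishes hour 5). It runs from hour 5 to 5 + 5 = hour 10.
Linen setting waits on tent raising (finishes hour 5), so it starts at hour 5 and finishes at 5 + 5 = hour 10.
Catering load-in cannot start until linen setting (finishes hour 10); lighting stringing (finishes hour 10). The controlling bound is hour 10, so catering load-in finishes at 10 + 3 = hour 13.
Place-card layout needs all of catering load-in (finishes hour 13); tent raising (finishes hour 5); lighting stringing (finishes hour 10). That puts its earliest start at hour 13; it finishes at 13 + 7 = hour 20.
The final walkthrough waits on place-card layout (finishes hour 20), so it starts at hour 20 and finishes at 20 + 3 = hour 23.
The earliest everything can be done is hour 23, which is after the deadline of 21, so it is not possible.

No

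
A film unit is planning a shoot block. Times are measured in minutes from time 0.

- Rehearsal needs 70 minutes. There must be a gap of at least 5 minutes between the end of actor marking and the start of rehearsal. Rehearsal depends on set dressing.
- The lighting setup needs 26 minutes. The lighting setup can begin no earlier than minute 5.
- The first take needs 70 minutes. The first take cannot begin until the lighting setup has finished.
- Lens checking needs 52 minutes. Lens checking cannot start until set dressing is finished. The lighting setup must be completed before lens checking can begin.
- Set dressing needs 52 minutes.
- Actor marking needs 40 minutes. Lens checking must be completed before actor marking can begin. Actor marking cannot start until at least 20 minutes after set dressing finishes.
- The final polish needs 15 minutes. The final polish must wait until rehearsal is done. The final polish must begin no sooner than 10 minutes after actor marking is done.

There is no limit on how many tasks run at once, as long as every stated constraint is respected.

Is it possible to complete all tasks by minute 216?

No

The lighting setup waits on its own release at minute 5, so it starts at minute 5 and finishes at 5 + 26 = minute 31.
The first take cannot begin until the lighting setup (finishes minute 31). It runs from minute 31 to 31 + 70 = minute 101.
Set dressing can start immediately at minute 0; it finishes at minute 52.
Lens checking needs all of set dressing (finishes minute 52); the lighting setup (finishes minute 31). That puts its earliest start at minute 52; it finishes at 52 + 52 = minute 104.
Actor marking needs all of lens checking (finishes minute 104); set dressing (finishes minute 52, plus 20-minute gap → minute 72). That puts its earliest start at minute 104; it finishes at 104 + 40 = minute 144.
For rehearsal: actor marking (finishes minute 144, plus 5-minute gap → minute 149); set dressing (finishes minute 52). Taking the maximum gives a start of minute 149, and it finishes at 149 + 70 = minute 219.
For the final polish: rehearsal (finishes minute 219); actor marking (finishes minute 144, plus 10-minute gap → minute 154). Taking the maximum gives a start of minute 219, and it finishes at 219 + 15 = minute 234.
The earliest everything can be done is minute 234, which is after the deadline of 216, so it is not possible.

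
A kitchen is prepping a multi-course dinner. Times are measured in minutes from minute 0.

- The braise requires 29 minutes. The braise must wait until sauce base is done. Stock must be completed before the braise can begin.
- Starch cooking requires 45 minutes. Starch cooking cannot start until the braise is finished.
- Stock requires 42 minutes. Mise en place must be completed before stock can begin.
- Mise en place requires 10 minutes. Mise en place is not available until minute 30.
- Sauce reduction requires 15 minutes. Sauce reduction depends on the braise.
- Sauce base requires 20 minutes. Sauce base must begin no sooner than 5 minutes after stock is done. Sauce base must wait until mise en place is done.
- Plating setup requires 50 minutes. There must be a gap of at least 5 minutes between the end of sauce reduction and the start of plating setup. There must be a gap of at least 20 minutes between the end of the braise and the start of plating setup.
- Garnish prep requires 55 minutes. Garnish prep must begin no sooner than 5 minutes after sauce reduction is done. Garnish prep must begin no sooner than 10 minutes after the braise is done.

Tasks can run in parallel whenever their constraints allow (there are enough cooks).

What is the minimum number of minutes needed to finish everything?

After its own release at minute 30, mise en place can start at minute 30 and finishes at minute 40.
After mise en place (finishes minute 40), stock can start at minute 40 and finishes at minute 82.
Sauce base has to wait for stock (finishes minute 82, plus 5-minute gap → minute 87); mise en place (finishes minute 40). The latest of these is minute 87, so sauce base runs minute 87 to 87 + 20 = minute 107.
The braise has to wait for sauce base (finishes minute 107); stock (finishes minute 82). The latest of these is minute 107, so the braise runs minute 107 to 107 + 29 = minute 136.
After the braise (finishes minute 136), starch cooking can start at minute 136 and finishes at minute 181.
Sauce reduction cannot begin until the braise (finishes minute 136). It runs from minute 136 to 136 + 15 = minute 151.
Garnish prep has to wait for sauce reduction (finishes minute 151, plus 5-minute gap → minute 156); the braise (finishes minute 136, plus 10-minute gap → minute 146). The latest of these is minute 156, so garnish prep runs minute 156 to 156 + 55 = minute 211.
Plating setup cannot start until sauce reduction (finishes minute 151, plus 5-minute gap → minute 156); the braise (finishes minute 136, plus 20-minute gap → minute 156). The controlling bound is minute 156, so plating setup finishes at 156 + 50 = minute 206.
All tasks are finished once the last one completes. Finish times: Mise en place at 40, Stock at 82, Sauce base at 107, The braise at 136, Sauce reduction at 151, Starch cooking at 181, Plating setup at 206, Garnish prep at 211. The latest is minute 211.

211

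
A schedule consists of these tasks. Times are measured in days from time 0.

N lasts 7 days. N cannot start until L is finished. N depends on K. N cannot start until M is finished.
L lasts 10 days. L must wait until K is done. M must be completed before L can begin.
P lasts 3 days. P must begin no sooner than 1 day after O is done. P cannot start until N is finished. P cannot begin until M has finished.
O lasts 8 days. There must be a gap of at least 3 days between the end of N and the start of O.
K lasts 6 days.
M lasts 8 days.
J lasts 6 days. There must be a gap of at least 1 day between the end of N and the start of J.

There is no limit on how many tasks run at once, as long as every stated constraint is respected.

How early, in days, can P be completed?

M can start immediately at day 0; it finishes at day 8.
Nothing blocks K, so it runs from day 0 to day 6.
L cannot start until K (finishes day 6); M (finishes day 8). The controlling bound is day 8, so L finishes at 8 + 10 = day 18.
N has to wait for L (finishes day 18); K (finishes day 6); M (finishes day 8). The latest of these is day 18, so N runs day 18 to 18 + 7 = day 25.
O waits on N (finishes day 25, plus 3-day gap → day 28), so it starts at day 28 and finishes at 28 + 8 = day 36.
P cannot start until O (finishes day 36, plus 1-day gap → day 37); N (finishes day 25); M (finishes day 8). The controlling bound is day 37, so P finishes at 37 + 3 = day 40.

40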